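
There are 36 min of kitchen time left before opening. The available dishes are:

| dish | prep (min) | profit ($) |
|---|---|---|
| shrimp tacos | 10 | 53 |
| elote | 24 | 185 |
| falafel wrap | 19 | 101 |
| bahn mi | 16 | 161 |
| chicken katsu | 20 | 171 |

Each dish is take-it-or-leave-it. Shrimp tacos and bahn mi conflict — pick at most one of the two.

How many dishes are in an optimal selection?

2

Optimal total is 332.
For example bahn mi + chicken katsu achieves it, using 36 min.
Every optimal selection uses 2 dishes.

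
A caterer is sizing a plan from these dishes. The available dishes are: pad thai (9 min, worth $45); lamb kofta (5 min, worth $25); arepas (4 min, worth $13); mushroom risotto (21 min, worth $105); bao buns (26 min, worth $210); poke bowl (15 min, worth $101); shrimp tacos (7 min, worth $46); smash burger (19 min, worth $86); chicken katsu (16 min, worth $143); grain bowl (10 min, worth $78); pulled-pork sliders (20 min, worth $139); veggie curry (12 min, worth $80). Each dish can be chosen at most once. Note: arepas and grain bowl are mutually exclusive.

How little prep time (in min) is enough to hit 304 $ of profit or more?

Look for the lowest-prep combination reaching 304.
bao buns + poke bowl reaches 311 using 41 min.
No combination under 41 min hits 304.

41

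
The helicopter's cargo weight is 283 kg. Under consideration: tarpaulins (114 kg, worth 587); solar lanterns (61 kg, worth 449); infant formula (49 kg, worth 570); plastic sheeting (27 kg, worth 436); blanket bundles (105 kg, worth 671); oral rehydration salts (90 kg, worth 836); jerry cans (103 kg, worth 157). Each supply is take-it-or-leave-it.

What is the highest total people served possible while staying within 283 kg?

2513

Ranking by ratio (people served/kg): plastic sheeting 16.15, infant formula 11.63, oral rehydration salts 9.29, solar lanterns 7.36.
Filling by ratio: solar lanterns + infant formula + plastic sheeting + oral rehydration salts for 2291, with 56 kg left unused.
Replace solar lanterns with blanket bundles: the trade gains 222 net, giving 2513 at 271 kg.
The closest alternative, tarpaulins + infant formula + plastic sheeting + oral rehydration salts, reaches only 2429.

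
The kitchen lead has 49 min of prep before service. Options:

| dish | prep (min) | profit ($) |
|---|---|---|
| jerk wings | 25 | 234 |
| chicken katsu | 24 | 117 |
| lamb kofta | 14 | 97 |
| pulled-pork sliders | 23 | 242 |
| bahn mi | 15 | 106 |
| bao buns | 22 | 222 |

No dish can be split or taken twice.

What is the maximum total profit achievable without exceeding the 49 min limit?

476

Greedy by ratio would take pulled-pork sliders + bao buns: 45 min used, total 464.
Dropping bao buns frees 22 min; slotting in jerk wings (25 min) lifts the total to 476 at 48 min.
Next best is pulled-pork sliders + bao buns at 464 (45 min) — short by 12.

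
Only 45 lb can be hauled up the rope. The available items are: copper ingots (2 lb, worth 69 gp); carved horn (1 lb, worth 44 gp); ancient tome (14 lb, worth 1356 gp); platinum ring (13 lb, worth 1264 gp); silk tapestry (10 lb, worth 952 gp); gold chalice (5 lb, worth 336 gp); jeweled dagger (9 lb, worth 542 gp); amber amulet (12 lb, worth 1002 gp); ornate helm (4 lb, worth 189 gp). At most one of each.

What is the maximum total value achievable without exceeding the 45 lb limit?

Ranking by ratio (value/lb): platinum ring 97.23, ancient tome 96.86, silk tapestry 95.20, amber amulet 83.50.
The ratio ordering already packs tightly: copper ingots + carved horn + ancient tome + platinum ring + silk tapestry + gold chalice, 45 lb, 4021.
Runner-up carved horn + ancient tome + platinum ring + gold chalice + amber amulet tops out at 4002.

4021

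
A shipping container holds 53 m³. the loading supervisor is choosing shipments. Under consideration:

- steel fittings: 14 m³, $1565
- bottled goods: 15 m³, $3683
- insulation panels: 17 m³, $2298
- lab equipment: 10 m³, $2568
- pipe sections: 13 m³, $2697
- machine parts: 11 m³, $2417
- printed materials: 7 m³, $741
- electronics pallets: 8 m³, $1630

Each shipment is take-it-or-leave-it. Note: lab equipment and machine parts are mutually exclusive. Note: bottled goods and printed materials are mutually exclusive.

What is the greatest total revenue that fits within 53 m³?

Best packing: bottled goods + lab equipment + pipe sections + electronics pallets — 46 m³, 10578 total.
Runner-up steel fittings + bottled goods + lab equipment + pipe sections tops out at 10513.

10578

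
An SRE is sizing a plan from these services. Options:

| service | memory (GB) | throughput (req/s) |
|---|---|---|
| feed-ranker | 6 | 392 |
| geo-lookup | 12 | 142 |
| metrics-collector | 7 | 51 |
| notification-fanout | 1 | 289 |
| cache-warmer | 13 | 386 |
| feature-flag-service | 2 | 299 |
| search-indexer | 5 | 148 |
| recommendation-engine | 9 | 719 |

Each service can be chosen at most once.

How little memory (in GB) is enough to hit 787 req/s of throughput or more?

9

Need the lightest bundle worth ≥ 787.
feed-ranker + notification-fanout + feature-flag-service: 980 throughput at 9 GB.
Any bundle with less than 9 GB falls short of 787.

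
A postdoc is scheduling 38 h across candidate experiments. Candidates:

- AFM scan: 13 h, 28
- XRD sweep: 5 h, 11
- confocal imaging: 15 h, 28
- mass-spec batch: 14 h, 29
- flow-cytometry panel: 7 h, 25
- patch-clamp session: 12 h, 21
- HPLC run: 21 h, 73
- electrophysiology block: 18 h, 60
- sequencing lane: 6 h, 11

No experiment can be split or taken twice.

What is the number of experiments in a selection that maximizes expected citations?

The maximum expected citations within 38 h is 113.
One optimal bundle: AFM scan + flow-cytometry panel + electrophysiology block (38 h).
Every optimal selection uses 3 experiments.

3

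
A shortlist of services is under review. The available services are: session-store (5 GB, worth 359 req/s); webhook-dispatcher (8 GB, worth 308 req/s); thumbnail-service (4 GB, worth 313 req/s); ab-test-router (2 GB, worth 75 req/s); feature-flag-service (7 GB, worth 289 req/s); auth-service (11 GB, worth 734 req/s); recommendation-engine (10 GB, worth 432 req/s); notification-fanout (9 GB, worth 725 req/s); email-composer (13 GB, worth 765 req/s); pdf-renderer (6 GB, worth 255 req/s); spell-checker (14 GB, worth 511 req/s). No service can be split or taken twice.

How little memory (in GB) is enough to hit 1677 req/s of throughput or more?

Minimise GB subject to total throughput ≥ 1677.
thumbnail-service + auth-service + notification-fanout reaches 1772 using 24 GB.
No combination under 24 GB hits 1677.

24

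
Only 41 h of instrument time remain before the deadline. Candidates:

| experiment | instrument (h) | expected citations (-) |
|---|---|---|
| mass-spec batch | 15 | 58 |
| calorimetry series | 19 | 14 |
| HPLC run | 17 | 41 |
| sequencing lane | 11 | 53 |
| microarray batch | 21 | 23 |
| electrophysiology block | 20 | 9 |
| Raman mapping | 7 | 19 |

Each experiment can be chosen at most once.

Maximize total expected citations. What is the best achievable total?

130

Best packing: mass-spec batch + sequencing lane + Raman mapping — 33 h, 130 total.
The spare 8 h is too small for any remaining experiment, and no exchange beats 130.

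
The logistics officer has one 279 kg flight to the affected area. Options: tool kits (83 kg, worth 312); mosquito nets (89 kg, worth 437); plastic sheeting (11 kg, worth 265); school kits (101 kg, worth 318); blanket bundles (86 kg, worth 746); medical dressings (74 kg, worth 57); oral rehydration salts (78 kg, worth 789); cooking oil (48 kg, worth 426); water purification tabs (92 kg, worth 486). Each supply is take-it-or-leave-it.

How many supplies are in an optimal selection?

Best achievable people served is 2286.
plastic sheeting + blanket bundles + oral rehydration salts + water purification tabs hits 2286 at 267 kg.
Every optimal selection uses 4 supplies.

4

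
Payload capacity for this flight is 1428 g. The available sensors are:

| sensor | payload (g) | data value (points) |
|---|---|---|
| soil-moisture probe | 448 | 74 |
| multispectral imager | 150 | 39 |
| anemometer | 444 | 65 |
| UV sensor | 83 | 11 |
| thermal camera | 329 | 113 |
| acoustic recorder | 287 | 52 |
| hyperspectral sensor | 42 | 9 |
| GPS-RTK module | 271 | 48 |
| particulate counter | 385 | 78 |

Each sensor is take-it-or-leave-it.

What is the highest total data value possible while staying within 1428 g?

Taking the top-ratio sensors first gives multispectral imager + UV sensor + thermal camera + acoustic recorder + hyperspectral sensor + particulate counter for 302 (1276 g).
Replace UV sensor and hyperspectral sensor with GPS-RTK module: the trade gains 28 net, giving 330 at 1422 g.

330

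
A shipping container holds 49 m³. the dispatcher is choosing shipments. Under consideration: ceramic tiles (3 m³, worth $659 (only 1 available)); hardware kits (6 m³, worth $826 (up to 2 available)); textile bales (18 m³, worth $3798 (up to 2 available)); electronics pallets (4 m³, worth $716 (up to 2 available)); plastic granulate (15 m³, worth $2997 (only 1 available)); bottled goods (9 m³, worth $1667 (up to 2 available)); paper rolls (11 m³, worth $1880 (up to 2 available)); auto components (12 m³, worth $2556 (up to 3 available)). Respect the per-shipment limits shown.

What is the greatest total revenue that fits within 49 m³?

10285

Ranking by ratio (revenue/m³): ceramic tiles 219.67, auto components 213.00, textile bales 211.00.
The ratio heuristic lands on ceramic tiles + bottled goods + 3×auto components (9994) but leaves 1 m³ idle.
Dropping bottled goods and auto components frees 21 m³; slotting in textile bales + electronics pallets (22 m³) lifts the total to 10285 at 49 m³.
Every other selection either busts 49 m³ or exceeds an availability limit or fails to beat 10285.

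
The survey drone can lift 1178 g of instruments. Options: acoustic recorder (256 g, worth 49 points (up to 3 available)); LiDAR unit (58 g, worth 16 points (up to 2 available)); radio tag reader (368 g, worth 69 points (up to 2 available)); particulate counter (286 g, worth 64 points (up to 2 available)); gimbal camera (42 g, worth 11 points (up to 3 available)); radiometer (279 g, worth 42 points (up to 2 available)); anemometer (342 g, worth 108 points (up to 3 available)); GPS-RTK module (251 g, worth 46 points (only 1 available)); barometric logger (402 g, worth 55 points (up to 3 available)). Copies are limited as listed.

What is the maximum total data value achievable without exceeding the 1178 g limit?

362

By data value per g: anemometer 0.32, LiDAR unit 0.28, gimbal camera 0.26, particulate counter 0.22 lead.
Filling by ratio: 2×LiDAR unit + 3×anemometer for 356, with 36 g left unused.
The 58 g tied up in LiDAR unit is better spent on 2×gimbal camera — total rises to 362 (1168 g).
The spare 10 g is too small for any remaining sensor, and no exchange beats 362.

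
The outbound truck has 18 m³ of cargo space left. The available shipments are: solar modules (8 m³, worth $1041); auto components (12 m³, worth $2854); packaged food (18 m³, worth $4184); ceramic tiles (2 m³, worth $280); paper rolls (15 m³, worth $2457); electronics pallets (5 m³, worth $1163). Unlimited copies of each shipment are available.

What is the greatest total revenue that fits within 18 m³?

4184

Filling by ratio: auto components + electronics pallets for 4017, with 1 m³ left unused.
Replace auto components and electronics pallets with packaged food: the trade gains 167 net, giving 4184 at 18 m³.
Every other selection either busts 18 m³ or fails to beat 4184.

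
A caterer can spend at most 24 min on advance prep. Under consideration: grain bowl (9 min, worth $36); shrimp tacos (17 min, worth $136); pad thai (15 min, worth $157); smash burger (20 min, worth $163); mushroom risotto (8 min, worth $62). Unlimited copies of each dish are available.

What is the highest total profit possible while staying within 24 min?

Density check — pad thai 10.47, smash burger 8.15, shrimp tacos 8.00 are the best per min.
Best packing: pad thai + mushroom risotto — 23 min, 219 total.
The spare 1 min is too small for any remaining dish, and no exchange beats 219.

219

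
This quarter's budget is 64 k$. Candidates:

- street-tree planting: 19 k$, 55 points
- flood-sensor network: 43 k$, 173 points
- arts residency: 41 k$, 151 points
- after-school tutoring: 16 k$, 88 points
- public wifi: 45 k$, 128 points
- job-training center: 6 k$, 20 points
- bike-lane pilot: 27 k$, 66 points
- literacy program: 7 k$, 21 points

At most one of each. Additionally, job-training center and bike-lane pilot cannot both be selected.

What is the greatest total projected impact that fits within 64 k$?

261

Ranking by ratio (projected impact/k$): after-school tutoring 5.50, flood-sensor network 4.02, arts residency 3.68, job-training center 3.33.
The ratio ordering already packs tightly: flood-sensor network + after-school tutoring, 59 k$, 261.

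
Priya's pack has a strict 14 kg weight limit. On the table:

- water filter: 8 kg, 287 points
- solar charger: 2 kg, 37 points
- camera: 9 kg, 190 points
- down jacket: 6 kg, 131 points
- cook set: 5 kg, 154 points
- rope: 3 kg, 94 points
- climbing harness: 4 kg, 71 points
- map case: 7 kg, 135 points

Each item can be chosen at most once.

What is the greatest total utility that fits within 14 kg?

441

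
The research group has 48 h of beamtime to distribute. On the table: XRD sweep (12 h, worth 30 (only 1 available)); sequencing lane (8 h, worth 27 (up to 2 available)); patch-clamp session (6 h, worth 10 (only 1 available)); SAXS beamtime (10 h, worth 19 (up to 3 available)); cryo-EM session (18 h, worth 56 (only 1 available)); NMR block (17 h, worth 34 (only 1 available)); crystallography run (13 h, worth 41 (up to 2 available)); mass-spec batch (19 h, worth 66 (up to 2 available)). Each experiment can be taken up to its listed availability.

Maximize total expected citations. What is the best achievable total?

161

Ranking by ratio (expected citations/h): mass-spec batch 3.47, sequencing lane 3.38, crystallography run 3.15.
A density-first pass picks sequencing lane + 2×mass-spec batch — 159 at 46 h.
Dropping mass-spec batch frees 19 h; slotting in sequencing lane + crystallography run (21 h) lifts the total to 161 at 48 h.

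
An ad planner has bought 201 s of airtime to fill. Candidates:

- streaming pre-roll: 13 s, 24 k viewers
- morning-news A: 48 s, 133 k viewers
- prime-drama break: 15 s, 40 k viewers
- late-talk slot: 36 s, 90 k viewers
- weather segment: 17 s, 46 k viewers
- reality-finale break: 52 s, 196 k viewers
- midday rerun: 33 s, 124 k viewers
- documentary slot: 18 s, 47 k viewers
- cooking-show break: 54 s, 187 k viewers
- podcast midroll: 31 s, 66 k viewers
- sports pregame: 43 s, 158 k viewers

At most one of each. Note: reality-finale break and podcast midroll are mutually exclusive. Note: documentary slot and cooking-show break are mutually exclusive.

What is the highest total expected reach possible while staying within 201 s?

The ratio ordering already packs tightly: weather segment + reality-finale break + midday rerun + cooking-show break + sports pregame, 199 s, 711.
An exhaustive check of the 2048 subsets confirms 711.

711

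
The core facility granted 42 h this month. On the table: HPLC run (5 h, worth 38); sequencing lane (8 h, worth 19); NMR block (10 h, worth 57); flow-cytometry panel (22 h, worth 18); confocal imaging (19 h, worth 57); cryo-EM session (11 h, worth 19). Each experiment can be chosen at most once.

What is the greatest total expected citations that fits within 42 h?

171

The ratio ordering already packs tightly: HPLC run + sequencing lane + NMR block + confocal imaging, 42 h, 171.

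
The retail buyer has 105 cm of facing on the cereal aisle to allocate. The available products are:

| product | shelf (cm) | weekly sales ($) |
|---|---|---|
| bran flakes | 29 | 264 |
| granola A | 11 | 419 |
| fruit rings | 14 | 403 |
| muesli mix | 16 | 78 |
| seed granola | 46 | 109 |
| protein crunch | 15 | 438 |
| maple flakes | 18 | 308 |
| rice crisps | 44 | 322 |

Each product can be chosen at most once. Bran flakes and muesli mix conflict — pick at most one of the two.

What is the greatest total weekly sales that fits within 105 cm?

Density check — granola A 38.09, protein crunch 29.20, fruit rings 28.79, maple flakes 17.11 are the best per cm.
Best packing: granola A + fruit rings + protein crunch + maple flakes + rice crisps — 102 cm, 1890 total.
Runner-up bran flakes + granola A + fruit rings + protein crunch + maple flakes tops out at 1832.

1890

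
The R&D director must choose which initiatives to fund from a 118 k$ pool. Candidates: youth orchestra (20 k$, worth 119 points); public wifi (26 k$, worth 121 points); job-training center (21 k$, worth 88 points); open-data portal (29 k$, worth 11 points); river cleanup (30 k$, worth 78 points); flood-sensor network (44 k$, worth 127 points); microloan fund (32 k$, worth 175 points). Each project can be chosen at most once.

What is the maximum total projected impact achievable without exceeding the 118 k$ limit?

Greedy by ratio would take youth orchestra + public wifi + job-training center + microloan fund: 99 k$ used, total 503.
Dropping public wifi frees 26 k$; slotting in flood-sensor network (44 k$) lifts the total to 509 at 117 k$.

509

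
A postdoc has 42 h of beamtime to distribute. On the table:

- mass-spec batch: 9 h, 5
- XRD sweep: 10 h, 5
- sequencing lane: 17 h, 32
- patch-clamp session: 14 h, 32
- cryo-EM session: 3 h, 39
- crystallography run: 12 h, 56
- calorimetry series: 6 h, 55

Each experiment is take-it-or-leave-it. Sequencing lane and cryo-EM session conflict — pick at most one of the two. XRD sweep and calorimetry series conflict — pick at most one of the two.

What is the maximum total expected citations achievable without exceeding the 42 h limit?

182

Patch-clamp session + cryo-EM session + crystallography run + calorimetry series uses 35 of the 42 h and totals 182.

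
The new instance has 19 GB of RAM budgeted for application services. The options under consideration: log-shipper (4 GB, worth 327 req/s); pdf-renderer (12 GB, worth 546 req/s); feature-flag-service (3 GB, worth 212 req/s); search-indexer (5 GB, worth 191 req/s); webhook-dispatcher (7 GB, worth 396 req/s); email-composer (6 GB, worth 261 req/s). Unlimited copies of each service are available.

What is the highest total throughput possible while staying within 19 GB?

1520

Ranking by ratio (throughput/GB): log-shipper 81.75, feature-flag-service 70.67, webhook-dispatcher 56.57, pdf-renderer 45.50.
Taking 4×log-shipper + feature-flag-service: 19 GB used, 1520 in throughput.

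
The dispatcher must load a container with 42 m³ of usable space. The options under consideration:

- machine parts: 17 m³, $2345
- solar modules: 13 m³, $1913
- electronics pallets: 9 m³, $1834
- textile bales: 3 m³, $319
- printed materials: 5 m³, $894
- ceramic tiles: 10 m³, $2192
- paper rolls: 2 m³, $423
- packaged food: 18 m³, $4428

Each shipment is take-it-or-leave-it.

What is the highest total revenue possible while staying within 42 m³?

Ranking by ratio (revenue/m³): packaged food 246.00, ceramic tiles 219.20, paper rolls 211.50, electronics pallets 203.78.
Greedy by ratio would take electronics pallets + textile bales + ceramic tiles + paper rolls + packaged food: 42 m³ used, total 9196.
Dropping textile bales and paper rolls frees 5 m³; slotting in printed materials (5 m³) lifts the total to 9348 at 42 m³.
Every other selection either busts 42 m³ or fails to beat 9348.

9348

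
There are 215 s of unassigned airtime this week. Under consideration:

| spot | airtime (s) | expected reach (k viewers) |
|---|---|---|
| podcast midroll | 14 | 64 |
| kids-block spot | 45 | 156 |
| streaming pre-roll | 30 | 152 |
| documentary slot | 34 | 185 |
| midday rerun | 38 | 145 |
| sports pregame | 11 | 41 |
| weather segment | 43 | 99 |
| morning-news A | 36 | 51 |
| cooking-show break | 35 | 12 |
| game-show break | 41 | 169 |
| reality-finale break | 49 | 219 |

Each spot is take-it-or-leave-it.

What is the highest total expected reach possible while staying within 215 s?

945

By expected reach per s: documentary slot 5.44, streaming pre-roll 5.07, podcast midroll 4.57 lead.
The ratio heuristic lands on podcast midroll + streaming pre-roll + documentary slot + midday rerun + game-show break + reality-finale break (934) but leaves 9 s idle.
Dropping midday rerun frees 38 s; slotting in kids-block spot (45 s) lifts the total to 945 at 213 s.
The closest alternative, podcast midroll + streaming pre-roll + documentary slot + midday rerun + game-show break + reality-finale break, reaches only 934.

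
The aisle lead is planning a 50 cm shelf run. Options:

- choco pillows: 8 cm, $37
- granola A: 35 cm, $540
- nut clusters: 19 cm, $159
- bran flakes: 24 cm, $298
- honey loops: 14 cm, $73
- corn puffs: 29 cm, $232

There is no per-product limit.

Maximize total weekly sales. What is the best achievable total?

613

Taking granola A + honey loops: 49 cm used, 613 in weekly sales.
That's the maximum — no swap from here does better than 613.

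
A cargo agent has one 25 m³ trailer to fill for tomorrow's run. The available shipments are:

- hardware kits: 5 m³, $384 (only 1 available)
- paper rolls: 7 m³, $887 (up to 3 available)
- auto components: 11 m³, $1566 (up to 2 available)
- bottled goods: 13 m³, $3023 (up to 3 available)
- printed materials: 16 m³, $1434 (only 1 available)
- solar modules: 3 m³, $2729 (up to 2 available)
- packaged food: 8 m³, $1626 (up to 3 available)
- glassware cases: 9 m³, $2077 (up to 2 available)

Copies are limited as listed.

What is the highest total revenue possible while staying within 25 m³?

By revenue per m³: solar modules 909.67, bottled goods 232.54, glassware cases 230.78, packaged food 203.25 lead.
Greedy by ratio would take hardware kits + bottled goods + 2×solar modules: 24 m³ used, total 8865.
The 18 m³ tied up in hardware kits and bottled goods is better spent on 2×glassware cases — total rises to 9612 (24 m³).

9612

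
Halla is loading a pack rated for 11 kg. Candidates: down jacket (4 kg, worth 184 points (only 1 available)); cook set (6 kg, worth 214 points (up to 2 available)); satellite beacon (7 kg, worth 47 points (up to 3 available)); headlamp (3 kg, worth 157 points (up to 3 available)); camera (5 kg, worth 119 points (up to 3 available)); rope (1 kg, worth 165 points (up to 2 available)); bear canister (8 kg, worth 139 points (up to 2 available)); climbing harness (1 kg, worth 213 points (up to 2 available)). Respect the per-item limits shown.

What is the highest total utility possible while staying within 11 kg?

1097

Greedy by ratio would take 2×headlamp + 2×rope + 2×climbing harness: 10 kg used, total 1070.
Dropping headlamp frees 3 kg; slotting in down jacket (4 kg) lifts the total to 1097 at 11 kg.
No other feasible combination exceeds 1097.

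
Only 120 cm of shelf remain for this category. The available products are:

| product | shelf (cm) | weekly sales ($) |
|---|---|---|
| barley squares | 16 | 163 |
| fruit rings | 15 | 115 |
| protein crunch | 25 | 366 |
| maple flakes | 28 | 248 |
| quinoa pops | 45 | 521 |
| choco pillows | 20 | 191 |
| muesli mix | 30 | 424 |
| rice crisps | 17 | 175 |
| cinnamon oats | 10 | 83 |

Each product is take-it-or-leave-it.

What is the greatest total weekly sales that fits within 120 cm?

Filling by ratio: protein crunch + quinoa pops + muesli mix + rice crisps for 1486, with 3 cm left unused.
Replace rice crisps with choco pillows: the trade gains 16 net, giving 1502 at 120 cm.
Next best is protein crunch + quinoa pops + muesli mix + rice crisps at 1486 (117 cm) — short by 16.

1502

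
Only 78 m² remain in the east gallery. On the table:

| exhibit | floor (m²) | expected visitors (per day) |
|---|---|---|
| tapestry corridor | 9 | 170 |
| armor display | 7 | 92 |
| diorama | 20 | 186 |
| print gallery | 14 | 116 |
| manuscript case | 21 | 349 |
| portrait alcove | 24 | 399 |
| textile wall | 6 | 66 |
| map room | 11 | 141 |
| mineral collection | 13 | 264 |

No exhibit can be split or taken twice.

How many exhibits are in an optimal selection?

Optimal total is 1323.
One optimal bundle: tapestry corridor + manuscript case + portrait alcove + map room + mineral collection (78 m²).
Every optimal selection uses 5 exhibits.

5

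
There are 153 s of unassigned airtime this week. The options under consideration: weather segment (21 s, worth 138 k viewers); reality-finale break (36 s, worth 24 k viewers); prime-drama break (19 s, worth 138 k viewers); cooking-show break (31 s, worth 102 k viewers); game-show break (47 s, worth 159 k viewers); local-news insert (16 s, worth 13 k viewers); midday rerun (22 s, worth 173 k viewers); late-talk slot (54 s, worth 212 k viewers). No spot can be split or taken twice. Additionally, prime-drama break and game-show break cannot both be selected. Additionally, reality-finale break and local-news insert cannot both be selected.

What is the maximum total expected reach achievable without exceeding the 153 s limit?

763

Taking weather segment + prime-drama break + cooking-show break + midday rerun + late-talk slot: 147 s used, 763 in expected reach.
Runner-up weather segment + reality-finale break + prime-drama break + midday rerun + late-talk slot tops out at 685.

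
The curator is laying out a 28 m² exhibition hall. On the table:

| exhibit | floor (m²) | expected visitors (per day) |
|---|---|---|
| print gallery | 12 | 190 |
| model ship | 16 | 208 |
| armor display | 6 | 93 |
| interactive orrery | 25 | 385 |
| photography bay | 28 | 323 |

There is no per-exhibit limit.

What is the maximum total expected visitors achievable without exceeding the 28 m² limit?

398

Taking the top-ratio exhibits first gives 2×print gallery for 380 (24 m²).
The 12 m² tied up in print gallery is better spent on model ship — total rises to 398 (28 m²).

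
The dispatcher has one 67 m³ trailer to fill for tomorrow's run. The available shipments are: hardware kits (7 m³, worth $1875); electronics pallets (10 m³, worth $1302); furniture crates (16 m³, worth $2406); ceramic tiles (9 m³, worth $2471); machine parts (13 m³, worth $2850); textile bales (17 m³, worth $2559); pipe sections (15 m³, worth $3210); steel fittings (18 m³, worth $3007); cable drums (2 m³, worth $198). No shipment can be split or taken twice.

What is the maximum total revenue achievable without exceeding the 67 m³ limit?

13611

By revenue per m³: ceramic tiles 274.56, hardware kits 267.86, machine parts 219.23, pipe sections 214.00 lead.
Hardware kits + ceramic tiles + machine parts + pipe sections + steel fittings + cable drums uses 64 of the 67 m³ and totals 13611.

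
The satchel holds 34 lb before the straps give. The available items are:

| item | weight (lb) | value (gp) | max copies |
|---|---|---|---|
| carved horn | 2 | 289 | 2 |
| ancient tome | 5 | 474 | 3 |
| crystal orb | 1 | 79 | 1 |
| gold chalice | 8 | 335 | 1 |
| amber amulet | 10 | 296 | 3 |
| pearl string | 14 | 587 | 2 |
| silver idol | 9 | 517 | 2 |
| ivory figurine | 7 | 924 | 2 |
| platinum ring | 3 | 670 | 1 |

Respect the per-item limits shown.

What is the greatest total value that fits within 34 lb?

4229

A density-first pass picks 2×carved horn + 2×ancient tome + crystal orb + 2×ivory figurine + platinum ring — 4123 at 32 lb.
Dropping carved horn and crystal orb frees 3 lb; slotting in ancient tome (5 lb) lifts the total to 4229 at 34 lb.
No other feasible combination exceeds 4229.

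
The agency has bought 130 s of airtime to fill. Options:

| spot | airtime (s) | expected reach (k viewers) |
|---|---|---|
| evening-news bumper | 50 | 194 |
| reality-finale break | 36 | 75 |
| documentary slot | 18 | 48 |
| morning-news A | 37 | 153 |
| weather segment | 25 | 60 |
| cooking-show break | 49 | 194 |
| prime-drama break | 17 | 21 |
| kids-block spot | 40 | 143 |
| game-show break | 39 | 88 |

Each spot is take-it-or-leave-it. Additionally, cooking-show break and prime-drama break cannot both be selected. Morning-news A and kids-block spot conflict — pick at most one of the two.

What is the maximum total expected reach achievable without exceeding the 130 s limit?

455

Density check — morning-news A 4.14, cooking-show break 3.96, evening-news bumper 3.88, kids-block spot 3.58 are the best per s.
Evening-news bumper + documentary slot + morning-news A + weather segment uses 130 of the 130 s and totals 455.
Documentary slot + morning-news A + weather segment + cooking-show break matches that 455 at 129 s; no feasible combination exceeds it.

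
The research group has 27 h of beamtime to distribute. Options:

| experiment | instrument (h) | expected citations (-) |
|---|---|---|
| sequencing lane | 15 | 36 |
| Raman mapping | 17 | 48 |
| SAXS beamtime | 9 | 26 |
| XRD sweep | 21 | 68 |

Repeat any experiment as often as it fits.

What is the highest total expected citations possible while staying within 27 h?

A density-first pass picks XRD sweep — 68 at 21 h.
The 21 h tied up in XRD sweep is better spent on 3×SAXS beamtime — total rises to 78 (27 h).
Nothing else within 27 h beats 78.

78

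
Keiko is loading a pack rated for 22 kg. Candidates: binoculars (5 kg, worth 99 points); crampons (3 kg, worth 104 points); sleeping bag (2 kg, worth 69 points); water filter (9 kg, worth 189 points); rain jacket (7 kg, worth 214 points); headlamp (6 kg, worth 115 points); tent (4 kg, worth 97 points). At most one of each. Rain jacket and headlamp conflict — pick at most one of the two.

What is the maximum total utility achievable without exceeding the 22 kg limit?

By utility per kg: crampons 34.67, sleeping bag 34.50, rain jacket 30.57, tent 24.25 lead.
Best packing: binoculars + crampons + sleeping bag + rain jacket + tent — 21 kg, 583 total.
Runner-up crampons + sleeping bag + water filter + rain jacket tops out at 576.

583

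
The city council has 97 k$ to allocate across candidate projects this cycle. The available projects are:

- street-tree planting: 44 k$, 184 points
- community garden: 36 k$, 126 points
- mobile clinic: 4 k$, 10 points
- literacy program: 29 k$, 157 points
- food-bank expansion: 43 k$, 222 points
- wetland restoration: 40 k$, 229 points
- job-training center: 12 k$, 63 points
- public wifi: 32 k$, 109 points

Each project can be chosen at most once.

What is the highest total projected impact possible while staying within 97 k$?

514

Greedy by ratio would take mobile clinic + literacy program + wetland restoration + job-training center: 85 k$ used, total 459.
Replace mobile clinic and literacy program with food-bank expansion: the trade gains 55 net, giving 514 at 95 k$.
An exhaustive check of the 256 subsets confirms 514.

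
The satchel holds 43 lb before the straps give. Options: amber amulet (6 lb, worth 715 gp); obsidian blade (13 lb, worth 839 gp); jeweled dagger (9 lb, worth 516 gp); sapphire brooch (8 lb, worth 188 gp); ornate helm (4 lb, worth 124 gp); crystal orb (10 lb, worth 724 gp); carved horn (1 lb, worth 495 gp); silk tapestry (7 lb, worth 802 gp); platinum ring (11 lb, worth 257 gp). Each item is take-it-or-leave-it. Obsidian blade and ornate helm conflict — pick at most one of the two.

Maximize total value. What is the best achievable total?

Best packing: amber amulet + obsidian blade + crystal orb + carved horn + silk tapestry — 37 lb, 3575 total.
Runner-up amber amulet + jeweled dagger + sapphire brooch + crystal orb + carved horn + silk tapestry tops out at 3440.

3575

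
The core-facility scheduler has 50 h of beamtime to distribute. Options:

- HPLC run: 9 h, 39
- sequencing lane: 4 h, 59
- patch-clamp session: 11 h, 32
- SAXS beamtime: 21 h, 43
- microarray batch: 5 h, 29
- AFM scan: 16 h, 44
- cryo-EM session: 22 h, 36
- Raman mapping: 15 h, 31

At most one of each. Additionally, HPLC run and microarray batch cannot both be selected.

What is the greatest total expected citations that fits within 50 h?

Taking HPLC run + sequencing lane + SAXS beamtime + AFM scan: 50 h used, 185 in expected citations.
Runner-up sequencing lane + SAXS beamtime + microarray batch + AFM scan tops out at 175.

185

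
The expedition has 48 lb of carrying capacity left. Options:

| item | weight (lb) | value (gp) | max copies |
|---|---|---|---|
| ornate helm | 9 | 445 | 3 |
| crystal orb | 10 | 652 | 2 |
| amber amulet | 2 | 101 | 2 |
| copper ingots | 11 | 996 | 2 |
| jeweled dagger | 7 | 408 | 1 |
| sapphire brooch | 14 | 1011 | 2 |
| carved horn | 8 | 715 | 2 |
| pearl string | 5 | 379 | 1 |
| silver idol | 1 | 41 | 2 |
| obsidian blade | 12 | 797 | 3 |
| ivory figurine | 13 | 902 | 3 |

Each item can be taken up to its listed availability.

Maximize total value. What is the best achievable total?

Ranking by ratio (value/lb): copper ingots 90.55, carved horn 89.38, pearl string 75.80, sapphire brooch 72.21.
Taking the top-ratio items first gives 2×amber amulet + 2×copper ingots + 2×carved horn + pearl string + silver idol for 4044 (48 lb).
Replace 2×amber amulet and pearl string and silver idol with crystal orb: the trade gains 30 net, giving 4074 at 48 lb.
Every other selection either busts 48 lb or exceeds an availability limit or fails to beat 4074.

4074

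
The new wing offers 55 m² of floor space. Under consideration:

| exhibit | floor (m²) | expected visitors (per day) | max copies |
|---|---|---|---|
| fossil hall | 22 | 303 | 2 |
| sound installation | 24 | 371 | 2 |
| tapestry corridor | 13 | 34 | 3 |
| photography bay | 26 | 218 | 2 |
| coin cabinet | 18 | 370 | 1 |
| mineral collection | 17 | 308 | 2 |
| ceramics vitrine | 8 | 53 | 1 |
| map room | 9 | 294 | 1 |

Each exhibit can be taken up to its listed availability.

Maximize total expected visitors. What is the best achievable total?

1035

A density-first pass picks coin cabinet + mineral collection + ceramics vitrine + map room — 1025 at 52 m².
Dropping mineral collection and ceramics vitrine frees 25 m²; slotting in sound installation (24 m²) lifts the total to 1035 at 51 m².
That's the maximum — no swap from here does better than 1035.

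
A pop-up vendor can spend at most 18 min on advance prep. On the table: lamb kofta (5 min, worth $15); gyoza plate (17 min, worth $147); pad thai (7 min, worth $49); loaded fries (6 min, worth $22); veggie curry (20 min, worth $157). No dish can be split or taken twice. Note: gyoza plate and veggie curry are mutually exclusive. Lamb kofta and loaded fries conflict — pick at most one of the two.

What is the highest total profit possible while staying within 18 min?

147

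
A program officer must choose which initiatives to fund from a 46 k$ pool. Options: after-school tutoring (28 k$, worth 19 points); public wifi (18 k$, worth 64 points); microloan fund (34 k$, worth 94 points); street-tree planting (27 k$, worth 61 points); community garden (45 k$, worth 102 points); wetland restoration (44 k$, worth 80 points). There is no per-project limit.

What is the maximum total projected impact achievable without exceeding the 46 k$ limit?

128

By projected impact per k$: public wifi 3.56, microloan fund 2.76, community garden 2.27, street-tree planting 2.26 lead.
The ratio ordering already packs tightly: 2×public wifi, 36 k$, 128.
That's the maximum — no swap from here does better than 128.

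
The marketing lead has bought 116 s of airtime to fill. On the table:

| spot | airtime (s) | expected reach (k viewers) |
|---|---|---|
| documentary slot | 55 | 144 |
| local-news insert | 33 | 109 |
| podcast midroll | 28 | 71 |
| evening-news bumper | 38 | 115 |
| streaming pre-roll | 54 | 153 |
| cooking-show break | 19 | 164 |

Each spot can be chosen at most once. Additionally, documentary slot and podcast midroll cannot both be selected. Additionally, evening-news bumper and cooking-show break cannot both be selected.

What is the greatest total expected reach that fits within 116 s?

426

By expected reach per s: cooking-show break 8.63, local-news insert 3.30, evening-news bumper 3.03 lead.
Local-news insert + streaming pre-roll + cooking-show break uses 106 of the 116 s and totals 426.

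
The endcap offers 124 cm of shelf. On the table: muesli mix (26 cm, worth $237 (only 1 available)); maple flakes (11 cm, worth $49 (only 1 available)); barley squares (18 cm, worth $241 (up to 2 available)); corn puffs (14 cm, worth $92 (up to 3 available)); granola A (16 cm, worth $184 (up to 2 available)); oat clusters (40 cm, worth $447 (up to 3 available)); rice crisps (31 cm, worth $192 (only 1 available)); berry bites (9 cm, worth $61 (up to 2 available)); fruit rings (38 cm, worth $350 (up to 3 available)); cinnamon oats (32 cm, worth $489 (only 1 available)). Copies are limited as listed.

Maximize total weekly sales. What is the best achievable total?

Ranking by ratio (weekly sales/cm): cinnamon oats 15.28, barley squares 13.39, granola A 11.50.
The ratio heuristic lands on 2×barley squares + 2×granola A + 2×berry bites + cinnamon oats (1461) but leaves 6 cm idle.
The 34 cm tied up in granola A and 2×berry bites is better spent on oat clusters — total rises to 1602 (124 cm).
No other feasible combination exceeds 1602.

1602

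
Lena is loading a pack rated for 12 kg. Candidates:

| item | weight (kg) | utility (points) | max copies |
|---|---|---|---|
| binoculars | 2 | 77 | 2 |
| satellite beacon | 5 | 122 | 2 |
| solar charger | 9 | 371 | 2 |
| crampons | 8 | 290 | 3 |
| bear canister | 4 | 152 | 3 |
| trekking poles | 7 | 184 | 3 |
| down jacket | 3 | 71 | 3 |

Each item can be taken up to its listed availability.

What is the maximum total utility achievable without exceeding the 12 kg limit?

458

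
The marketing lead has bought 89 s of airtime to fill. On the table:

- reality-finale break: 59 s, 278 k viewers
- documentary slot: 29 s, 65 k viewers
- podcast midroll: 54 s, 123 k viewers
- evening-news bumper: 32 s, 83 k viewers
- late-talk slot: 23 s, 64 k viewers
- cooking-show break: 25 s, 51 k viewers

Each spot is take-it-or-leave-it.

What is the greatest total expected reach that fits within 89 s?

Taking the top-ratio spots first gives reality-finale break + late-talk slot for 342 (82 s).
The 23 s tied up in late-talk slot is better spent on documentary slot — total rises to 343 (88 s).
An exhaustive check of the 64 subsets confirms 343.

343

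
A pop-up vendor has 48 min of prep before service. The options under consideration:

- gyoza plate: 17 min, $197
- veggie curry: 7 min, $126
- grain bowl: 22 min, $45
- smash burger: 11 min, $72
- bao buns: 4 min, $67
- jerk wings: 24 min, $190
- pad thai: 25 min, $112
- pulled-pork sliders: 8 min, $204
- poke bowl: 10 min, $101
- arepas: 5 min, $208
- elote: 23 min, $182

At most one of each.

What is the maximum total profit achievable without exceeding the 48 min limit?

836

By profit per min: arepas 41.60, pulled-pork sliders 25.50, veggie curry 18.00, bao buns 16.75 lead.
Taking the top-ratio dishes first gives gyoza plate + veggie curry + bao buns + pulled-pork sliders + arepas for 802 (41 min).
Replace bao buns with poke bowl: the trade gains 34 net, giving 836 at 47 min.
Next best is gyoza plate + veggie curry + smash burger + pulled-pork sliders + arepas at 807 (48 min) — short by 29.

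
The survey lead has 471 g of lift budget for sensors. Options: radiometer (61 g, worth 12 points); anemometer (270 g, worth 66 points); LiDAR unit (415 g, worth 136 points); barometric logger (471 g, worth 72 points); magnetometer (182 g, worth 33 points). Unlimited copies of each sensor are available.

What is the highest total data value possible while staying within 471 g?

The ratio ordering already packs tightly: LiDAR unit, 415 g, 136.
That's the maximum — no swap from here does better than 136.

136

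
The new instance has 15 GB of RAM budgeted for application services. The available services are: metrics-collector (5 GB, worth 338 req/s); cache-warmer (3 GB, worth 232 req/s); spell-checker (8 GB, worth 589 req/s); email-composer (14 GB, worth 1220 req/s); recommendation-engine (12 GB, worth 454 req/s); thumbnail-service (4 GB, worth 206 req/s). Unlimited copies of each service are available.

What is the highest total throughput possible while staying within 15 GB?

Ranking by ratio (throughput/GB): email-composer 87.14, cache-warmer 77.33, spell-checker 73.62, metrics-collector 67.60.
Taking email-composer: 14 GB used, 1220 in throughput.

1220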